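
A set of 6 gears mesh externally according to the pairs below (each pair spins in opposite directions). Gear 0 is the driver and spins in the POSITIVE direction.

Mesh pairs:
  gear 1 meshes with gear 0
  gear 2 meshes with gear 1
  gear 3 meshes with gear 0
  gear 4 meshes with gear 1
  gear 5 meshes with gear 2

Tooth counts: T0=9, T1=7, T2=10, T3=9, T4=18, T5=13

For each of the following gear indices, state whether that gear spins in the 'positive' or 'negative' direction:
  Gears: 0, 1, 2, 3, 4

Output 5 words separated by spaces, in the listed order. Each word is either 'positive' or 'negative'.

Answer: positive negative positive negative positive

Derivation:
Gear 0 (driver): positive (depth 0)
  gear 1: meshes with gear 0 -> depth 1 -> negative (opposite of gear 0)
  gear 2: meshes with gear 1 -> depth 2 -> positive (opposite of gear 1)
  gear 3: meshes with gear 0 -> depth 1 -> negative (opposite of gear 0)
  gear 4: meshes with gear 1 -> depth 2 -> positive (opposite of gear 1)
  gear 5: meshes with gear 2 -> depth 3 -> negative (opposite of gear 2)
Queried indices 0, 1, 2, 3, 4 -> positive, negative, positive, negative, positive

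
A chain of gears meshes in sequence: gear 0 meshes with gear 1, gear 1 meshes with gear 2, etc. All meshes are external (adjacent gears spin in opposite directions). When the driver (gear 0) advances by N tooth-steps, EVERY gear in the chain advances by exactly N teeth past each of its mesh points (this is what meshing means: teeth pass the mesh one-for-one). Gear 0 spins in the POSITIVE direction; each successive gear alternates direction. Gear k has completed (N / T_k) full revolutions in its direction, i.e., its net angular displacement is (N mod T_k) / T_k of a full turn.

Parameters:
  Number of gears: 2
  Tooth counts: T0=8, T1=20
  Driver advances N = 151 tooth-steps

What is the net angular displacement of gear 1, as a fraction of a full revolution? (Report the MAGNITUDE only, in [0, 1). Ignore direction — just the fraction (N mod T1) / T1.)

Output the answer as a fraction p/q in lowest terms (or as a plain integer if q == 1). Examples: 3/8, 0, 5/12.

Chain of 2 gears, tooth counts: [8, 20]
  gear 0: T0=8, direction=positive, advance = 151 mod 8 = 7 teeth = 7/8 turn
  gear 1: T1=20, direction=negative, advance = 151 mod 20 = 11 teeth = 11/20 turn
Gear 1: 151 mod 20 = 11
Fraction = 11 / 20 = 11/20 (gcd(11,20)=1) = 11/20

Answer: 11/20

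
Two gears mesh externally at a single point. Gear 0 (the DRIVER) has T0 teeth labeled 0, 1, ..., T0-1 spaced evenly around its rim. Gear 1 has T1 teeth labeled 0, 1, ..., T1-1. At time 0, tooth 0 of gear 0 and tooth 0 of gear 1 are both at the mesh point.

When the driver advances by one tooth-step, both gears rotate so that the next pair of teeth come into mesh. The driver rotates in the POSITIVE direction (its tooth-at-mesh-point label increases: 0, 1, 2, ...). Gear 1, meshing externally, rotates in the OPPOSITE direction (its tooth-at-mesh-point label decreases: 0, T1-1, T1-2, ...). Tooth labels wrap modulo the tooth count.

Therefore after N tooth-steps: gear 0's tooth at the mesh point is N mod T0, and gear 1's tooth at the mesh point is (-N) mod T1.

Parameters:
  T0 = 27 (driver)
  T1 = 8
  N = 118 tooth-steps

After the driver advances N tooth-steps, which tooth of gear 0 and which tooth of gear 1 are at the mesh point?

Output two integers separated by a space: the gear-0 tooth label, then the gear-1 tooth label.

Answer: 10 2

Derivation:
Gear 0 (driver, T0=27): tooth at mesh = N mod T0
  118 = 4 * 27 + 10, so 118 mod 27 = 10
  gear 0 tooth = 10
Gear 1 (driven, T1=8): tooth at mesh = (-N) mod T1
  118 = 14 * 8 + 6, so 118 mod 8 = 6
  (-118) mod 8 = (-6) mod 8 = 8 - 6 = 2
Mesh after 118 steps: gear-0 tooth 10 meets gear-1 tooth 2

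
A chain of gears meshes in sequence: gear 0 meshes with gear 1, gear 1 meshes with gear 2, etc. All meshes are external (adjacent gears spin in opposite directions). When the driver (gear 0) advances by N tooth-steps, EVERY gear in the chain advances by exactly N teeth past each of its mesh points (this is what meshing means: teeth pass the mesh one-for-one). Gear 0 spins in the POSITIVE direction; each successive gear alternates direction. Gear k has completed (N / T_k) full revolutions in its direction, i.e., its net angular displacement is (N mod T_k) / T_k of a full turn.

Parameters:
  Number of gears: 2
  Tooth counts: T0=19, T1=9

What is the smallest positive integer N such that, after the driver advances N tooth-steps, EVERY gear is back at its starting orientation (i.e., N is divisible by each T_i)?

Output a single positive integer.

Gear k returns to start when N is a multiple of T_k.
All gears at start simultaneously when N is a common multiple of [19, 9]; the smallest such N is lcm(19, 9).
Start: lcm = T0 = 19
Fold in T1=9: gcd(19, 9) = 1; lcm(19, 9) = 19 * 9 / 1 = 171 / 1 = 171
Full cycle length = 171

Answer: 171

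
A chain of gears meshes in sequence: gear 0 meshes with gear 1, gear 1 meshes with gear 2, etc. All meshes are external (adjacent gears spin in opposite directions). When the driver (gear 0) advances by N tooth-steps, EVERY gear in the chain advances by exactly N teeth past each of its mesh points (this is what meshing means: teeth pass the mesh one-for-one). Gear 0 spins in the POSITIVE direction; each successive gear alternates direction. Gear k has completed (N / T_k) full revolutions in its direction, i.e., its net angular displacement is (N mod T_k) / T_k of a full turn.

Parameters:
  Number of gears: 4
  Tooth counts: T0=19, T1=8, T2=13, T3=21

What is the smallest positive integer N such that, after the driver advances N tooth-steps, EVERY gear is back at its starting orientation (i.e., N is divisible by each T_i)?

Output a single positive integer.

Gear k returns to start when N is a multiple of T_k.
All gears at start simultaneously when N is a common multiple of [19, 8, 13, 21]; the smallest such N is lcm(19, 8, 13, 21).
Start: lcm = T0 = 19
Fold in T1=8: gcd(19, 8) = 1; lcm(19, 8) = 19 * 8 / 1 = 152 / 1 = 152
Fold in T2=13: gcd(152, 13) = 1; lcm(152, 13) = 152 * 13 / 1 = 1976 / 1 = 1976
Fold in T3=21: gcd(1976, 21) = 1; lcm(1976, 21) = 1976 * 21 / 1 = 41496 / 1 = 41496
Full cycle length = 41496

Answer: 41496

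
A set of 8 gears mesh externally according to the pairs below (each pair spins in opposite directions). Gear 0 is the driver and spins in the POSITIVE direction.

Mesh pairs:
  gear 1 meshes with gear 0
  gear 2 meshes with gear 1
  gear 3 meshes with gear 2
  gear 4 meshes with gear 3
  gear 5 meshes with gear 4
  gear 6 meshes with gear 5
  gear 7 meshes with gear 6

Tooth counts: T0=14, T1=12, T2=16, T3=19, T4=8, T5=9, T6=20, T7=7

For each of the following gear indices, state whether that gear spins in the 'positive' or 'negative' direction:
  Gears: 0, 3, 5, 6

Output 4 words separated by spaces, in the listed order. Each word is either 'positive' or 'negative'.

Answer: positive negative negative positive

Derivation:
Gear 0 (driver): positive (depth 0)
  gear 1: meshes with gear 0 -> depth 1 -> negative (opposite of gear 0)
  gear 2: meshes with gear 1 -> depth 2 -> positive (opposite of gear 1)
  gear 3: meshes with gear 2 -> depth 3 -> negative (opposite of gear 2)
  gear 4: meshes with gear 3 -> depth 4 -> positive (opposite of gear 3)
  gear 5: meshes with gear 4 -> depth 5 -> negative (opposite of gear 4)
  gear 6: meshes with gear 5 -> depth 6 -> positive (opposite of gear 5)
  gear 7: meshes with gear 6 -> depth 7 -> negative (opposite of gear 6)
Queried indices 0, 3, 5, 6 -> positive, negative, negative, positive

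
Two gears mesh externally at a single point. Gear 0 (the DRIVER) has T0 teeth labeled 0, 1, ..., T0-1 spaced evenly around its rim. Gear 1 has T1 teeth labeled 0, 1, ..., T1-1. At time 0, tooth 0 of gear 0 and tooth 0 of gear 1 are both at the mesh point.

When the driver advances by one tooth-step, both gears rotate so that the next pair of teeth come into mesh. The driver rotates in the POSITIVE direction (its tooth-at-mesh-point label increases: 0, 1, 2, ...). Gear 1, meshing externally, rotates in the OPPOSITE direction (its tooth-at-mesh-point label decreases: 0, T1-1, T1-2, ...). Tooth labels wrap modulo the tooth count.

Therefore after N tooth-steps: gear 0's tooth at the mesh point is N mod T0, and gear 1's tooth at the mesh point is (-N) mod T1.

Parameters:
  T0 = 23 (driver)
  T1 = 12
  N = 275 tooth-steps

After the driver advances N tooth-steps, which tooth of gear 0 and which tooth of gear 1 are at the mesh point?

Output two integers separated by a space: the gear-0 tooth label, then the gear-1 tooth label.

Answer: 22 1

Derivation:
Gear 0 (driver, T0=23): tooth at mesh = N mod T0
  275 = 11 * 23 + 22, so 275 mod 23 = 22
  gear 0 tooth = 22
Gear 1 (driven, T1=12): tooth at mesh = (-N) mod T1
  275 = 22 * 12 + 11, so 275 mod 12 = 11
  (-275) mod 12 = (-11) mod 12 = 12 - 11 = 1
Mesh after 275 steps: gear-0 tooth 22 meets gear-1 tooth 1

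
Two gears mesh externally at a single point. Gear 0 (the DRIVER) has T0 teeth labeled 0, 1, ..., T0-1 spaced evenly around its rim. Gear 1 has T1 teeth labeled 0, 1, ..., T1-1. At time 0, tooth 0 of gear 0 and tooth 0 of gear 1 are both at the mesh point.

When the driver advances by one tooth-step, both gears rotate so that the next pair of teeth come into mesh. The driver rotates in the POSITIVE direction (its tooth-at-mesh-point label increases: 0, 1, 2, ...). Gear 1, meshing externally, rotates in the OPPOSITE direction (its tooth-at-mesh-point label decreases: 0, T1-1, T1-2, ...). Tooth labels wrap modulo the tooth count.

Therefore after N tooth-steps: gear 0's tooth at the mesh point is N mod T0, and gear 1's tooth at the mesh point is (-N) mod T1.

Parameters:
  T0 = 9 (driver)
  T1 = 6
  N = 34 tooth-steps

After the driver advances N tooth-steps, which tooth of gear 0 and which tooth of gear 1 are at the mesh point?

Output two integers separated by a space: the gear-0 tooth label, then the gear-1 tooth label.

Gear 0 (driver, T0=9): tooth at mesh = N mod T0
  34 = 3 * 9 + 7, so 34 mod 9 = 7
  gear 0 tooth = 7
Gear 1 (driven, T1=6): tooth at mesh = (-N) mod T1
  34 = 5 * 6 + 4, so 34 mod 6 = 4
  (-34) mod 6 = (-4) mod 6 = 6 - 4 = 2
Mesh after 34 steps: gear-0 tooth 7 meets gear-1 tooth 2

Answer: 7 2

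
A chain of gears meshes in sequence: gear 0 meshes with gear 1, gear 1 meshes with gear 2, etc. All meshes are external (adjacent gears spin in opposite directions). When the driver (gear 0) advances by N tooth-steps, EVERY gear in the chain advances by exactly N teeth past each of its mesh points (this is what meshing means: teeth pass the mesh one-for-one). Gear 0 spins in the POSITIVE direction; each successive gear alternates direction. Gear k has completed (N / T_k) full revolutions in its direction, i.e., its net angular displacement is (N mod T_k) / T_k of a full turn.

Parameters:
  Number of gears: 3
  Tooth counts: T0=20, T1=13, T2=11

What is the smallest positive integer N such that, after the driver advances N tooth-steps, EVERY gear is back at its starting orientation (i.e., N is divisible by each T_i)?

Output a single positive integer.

Answer: 2860

Derivation:
Gear k returns to start when N is a multiple of T_k.
All gears at start simultaneously when N is a common multiple of [20, 13, 11]; the smallest such N is lcm(20, 13, 11).
Start: lcm = T0 = 20
Fold in T1=13: gcd(20, 13) = 1; lcm(20, 13) = 20 * 13 / 1 = 260 / 1 = 260
Fold in T2=11: gcd(260, 11) = 1; lcm(260, 11) = 260 * 11 / 1 = 2860 / 1 = 2860
Full cycle length = 2860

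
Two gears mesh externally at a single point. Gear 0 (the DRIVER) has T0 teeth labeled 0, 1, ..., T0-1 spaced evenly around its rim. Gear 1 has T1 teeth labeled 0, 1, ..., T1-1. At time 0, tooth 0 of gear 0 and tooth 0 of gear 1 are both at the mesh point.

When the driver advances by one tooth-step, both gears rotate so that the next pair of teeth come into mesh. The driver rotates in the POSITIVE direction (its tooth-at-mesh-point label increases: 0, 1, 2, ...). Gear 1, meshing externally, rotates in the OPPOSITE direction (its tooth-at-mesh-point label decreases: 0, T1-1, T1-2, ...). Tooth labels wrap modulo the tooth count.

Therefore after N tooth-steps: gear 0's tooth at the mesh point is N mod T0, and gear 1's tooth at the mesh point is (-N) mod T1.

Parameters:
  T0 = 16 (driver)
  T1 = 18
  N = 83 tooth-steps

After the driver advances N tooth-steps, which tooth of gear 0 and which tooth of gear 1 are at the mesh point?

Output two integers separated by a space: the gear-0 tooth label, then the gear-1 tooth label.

Gear 0 (driver, T0=16): tooth at mesh = N mod T0
  83 = 5 * 16 + 3, so 83 mod 16 = 3
  gear 0 tooth = 3
Gear 1 (driven, T1=18): tooth at mesh = (-N) mod T1
  83 = 4 * 18 + 11, so 83 mod 18 = 11
  (-83) mod 18 = (-11) mod 18 = 18 - 11 = 7
Mesh after 83 steps: gear-0 tooth 3 meets gear-1 tooth 7

Answer: 3 7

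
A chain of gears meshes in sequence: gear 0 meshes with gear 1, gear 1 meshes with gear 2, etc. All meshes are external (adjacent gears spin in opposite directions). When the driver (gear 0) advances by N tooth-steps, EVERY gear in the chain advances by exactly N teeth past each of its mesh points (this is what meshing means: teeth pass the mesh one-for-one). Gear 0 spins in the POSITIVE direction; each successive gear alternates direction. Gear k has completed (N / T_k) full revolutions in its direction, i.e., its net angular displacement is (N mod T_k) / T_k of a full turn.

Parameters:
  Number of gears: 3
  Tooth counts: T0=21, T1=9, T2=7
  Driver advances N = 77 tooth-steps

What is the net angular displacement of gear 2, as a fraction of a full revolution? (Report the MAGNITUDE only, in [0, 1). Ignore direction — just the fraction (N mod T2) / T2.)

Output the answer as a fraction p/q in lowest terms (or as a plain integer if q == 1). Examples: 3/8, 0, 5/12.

Answer: 0

Derivation:
Chain of 3 gears, tooth counts: [21, 9, 7]
  gear 0: T0=21, direction=positive, advance = 77 mod 21 = 14 teeth = 14/21 turn
  gear 1: T1=9, direction=negative, advance = 77 mod 9 = 5 teeth = 5/9 turn
  gear 2: T2=7, direction=positive, advance = 77 mod 7 = 0 teeth = 0/7 turn
Gear 2: 77 mod 7 = 0
Fraction = 0 / 7 = 0/1 (gcd(0,7)=7) = 0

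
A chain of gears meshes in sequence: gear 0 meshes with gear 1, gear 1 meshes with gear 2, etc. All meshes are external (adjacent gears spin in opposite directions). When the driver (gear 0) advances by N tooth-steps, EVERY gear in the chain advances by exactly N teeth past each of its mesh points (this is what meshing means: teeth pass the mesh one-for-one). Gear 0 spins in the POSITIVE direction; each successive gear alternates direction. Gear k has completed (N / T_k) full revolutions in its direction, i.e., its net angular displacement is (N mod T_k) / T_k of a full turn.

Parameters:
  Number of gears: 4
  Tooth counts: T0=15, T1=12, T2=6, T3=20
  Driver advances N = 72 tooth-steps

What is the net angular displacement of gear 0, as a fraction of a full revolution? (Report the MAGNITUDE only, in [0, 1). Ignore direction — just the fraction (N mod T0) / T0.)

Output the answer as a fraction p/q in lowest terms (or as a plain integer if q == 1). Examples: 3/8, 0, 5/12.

Chain of 4 gears, tooth counts: [15, 12, 6, 20]
  gear 0: T0=15, direction=positive, advance = 72 mod 15 = 12 teeth = 12/15 turn
  gear 1: T1=12, direction=negative, advance = 72 mod 12 = 0 teeth = 0/12 turn
  gear 2: T2=6, direction=positive, advance = 72 mod 6 = 0 teeth = 0/6 turn
  gear 3: T3=20, direction=negative, advance = 72 mod 20 = 12 teeth = 12/20 turn
Gear 0: 72 mod 15 = 12
Fraction = 12 / 15 = 4/5 (gcd(12,15)=3) = 4/5

Answer: 4/5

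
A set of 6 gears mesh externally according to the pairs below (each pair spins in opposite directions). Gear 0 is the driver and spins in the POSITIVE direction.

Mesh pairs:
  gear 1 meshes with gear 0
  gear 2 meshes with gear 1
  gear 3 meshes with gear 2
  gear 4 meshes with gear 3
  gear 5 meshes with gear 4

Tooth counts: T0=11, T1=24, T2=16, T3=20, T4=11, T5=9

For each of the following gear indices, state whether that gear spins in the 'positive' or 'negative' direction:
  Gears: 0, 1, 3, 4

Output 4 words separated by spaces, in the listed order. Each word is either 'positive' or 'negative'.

Gear 0 (driver): positive (depth 0)
  gear 1: meshes with gear 0 -> depth 1 -> negative (opposite of gear 0)
  gear 2: meshes with gear 1 -> depth 2 -> positive (opposite of gear 1)
  gear 3: meshes with gear 2 -> depth 3 -> negative (opposite of gear 2)
  gear 4: meshes with gear 3 -> depth 4 -> positive (opposite of gear 3)
  gear 5: meshes with gear 4 -> depth 5 -> negative (opposite of gear 4)
Queried indices 0, 1, 3, 4 -> positive, negative, negative, positive

Answer: positive negative negative positive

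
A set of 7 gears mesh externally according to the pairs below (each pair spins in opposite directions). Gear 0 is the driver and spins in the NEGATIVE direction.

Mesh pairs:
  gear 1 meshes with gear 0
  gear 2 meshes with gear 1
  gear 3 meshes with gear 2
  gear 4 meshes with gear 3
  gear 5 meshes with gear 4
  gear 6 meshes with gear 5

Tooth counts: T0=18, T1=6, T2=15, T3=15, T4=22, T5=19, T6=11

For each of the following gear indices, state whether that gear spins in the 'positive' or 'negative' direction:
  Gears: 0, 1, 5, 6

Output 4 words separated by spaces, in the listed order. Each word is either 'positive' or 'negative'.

Gear 0 (driver): negative (depth 0)
  gear 1: meshes with gear 0 -> depth 1 -> positive (opposite of gear 0)
  gear 2: meshes with gear 1 -> depth 2 -> negative (opposite of gear 1)
  gear 3: meshes with gear 2 -> depth 3 -> positive (opposite of gear 2)
  gear 4: meshes with gear 3 -> depth 4 -> negative (opposite of gear 3)
  gear 5: meshes with gear 4 -> depth 5 -> positive (opposite of gear 4)
  gear 6: meshes with gear 5 -> depth 6 -> negative (opposite of gear 5)
Queried indices 0, 1, 5, 6 -> negative, positive, positive, negative

Answer: negative positive positive negative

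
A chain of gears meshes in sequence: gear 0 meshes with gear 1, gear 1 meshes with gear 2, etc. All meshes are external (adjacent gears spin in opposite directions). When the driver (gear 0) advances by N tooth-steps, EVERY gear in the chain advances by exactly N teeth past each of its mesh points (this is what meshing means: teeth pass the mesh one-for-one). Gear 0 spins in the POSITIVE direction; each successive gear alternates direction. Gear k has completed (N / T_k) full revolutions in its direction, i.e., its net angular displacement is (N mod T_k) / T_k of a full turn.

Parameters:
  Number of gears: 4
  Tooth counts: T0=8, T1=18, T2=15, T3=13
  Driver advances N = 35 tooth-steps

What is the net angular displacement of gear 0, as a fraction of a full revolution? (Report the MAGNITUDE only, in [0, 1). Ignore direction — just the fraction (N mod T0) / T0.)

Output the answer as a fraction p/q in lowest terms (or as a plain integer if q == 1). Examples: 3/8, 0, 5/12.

Answer: 3/8

Derivation:
Chain of 4 gears, tooth counts: [8, 18, 15, 13]
  gear 0: T0=8, direction=positive, advance = 35 mod 8 = 3 teeth = 3/8 turn
  gear 1: T1=18, direction=negative, advance = 35 mod 18 = 17 teeth = 17/18 turn
  gear 2: T2=15, direction=positive, advance = 35 mod 15 = 5 teeth = 5/15 turn
  gear 3: T3=13, direction=negative, advance = 35 mod 13 = 9 teeth = 9/13 turn
Gear 0: 35 mod 8 = 3
Fraction = 3 / 8 = 3/8 (gcd(3,8)=1) = 3/8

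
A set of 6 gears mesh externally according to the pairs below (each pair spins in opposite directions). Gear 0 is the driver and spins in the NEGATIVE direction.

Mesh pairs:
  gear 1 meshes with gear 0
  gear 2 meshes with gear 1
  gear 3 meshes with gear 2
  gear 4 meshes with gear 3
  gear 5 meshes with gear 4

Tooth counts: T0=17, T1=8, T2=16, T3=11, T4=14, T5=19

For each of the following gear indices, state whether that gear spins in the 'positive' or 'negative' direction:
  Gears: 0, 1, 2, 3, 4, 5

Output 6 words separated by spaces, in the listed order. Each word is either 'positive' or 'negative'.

Answer: negative positive negative positive negative positive

Derivation:
Gear 0 (driver): negative (depth 0)
  gear 1: meshes with gear 0 -> depth 1 -> positive (opposite of gear 0)
  gear 2: meshes with gear 1 -> depth 2 -> negative (opposite of gear 1)
  gear 3: meshes with gear 2 -> depth 3 -> positive (opposite of gear 2)
  gear 4: meshes with gear 3 -> depth 4 -> negative (opposite of gear 3)
  gear 5: meshes with gear 4 -> depth 5 -> positive (opposite of gear 4)
Queried indices 0, 1, 2, 3, 4, 5 -> negative, positive, negative, positive, negative, positive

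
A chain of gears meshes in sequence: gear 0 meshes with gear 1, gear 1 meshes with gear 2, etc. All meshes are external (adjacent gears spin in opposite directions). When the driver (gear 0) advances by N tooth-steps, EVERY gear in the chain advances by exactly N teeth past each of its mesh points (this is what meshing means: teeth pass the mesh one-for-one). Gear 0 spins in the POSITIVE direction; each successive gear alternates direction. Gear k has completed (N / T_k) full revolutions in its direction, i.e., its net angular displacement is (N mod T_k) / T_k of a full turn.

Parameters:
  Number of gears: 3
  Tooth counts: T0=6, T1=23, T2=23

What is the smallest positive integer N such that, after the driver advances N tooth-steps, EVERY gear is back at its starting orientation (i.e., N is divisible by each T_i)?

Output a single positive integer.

Answer: 138

Derivation:
Gear k returns to start when N is a multiple of T_k.
All gears at start simultaneously when N is a common multiple of [6, 23, 23]; the smallest such N is lcm(6, 23, 23).
Start: lcm = T0 = 6
Fold in T1=23: gcd(6, 23) = 1; lcm(6, 23) = 6 * 23 / 1 = 138 / 1 = 138
Fold in T2=23: gcd(138, 23) = 23; lcm(138, 23) = 138 * 23 / 23 = 3174 / 23 = 138
Full cycle length = 138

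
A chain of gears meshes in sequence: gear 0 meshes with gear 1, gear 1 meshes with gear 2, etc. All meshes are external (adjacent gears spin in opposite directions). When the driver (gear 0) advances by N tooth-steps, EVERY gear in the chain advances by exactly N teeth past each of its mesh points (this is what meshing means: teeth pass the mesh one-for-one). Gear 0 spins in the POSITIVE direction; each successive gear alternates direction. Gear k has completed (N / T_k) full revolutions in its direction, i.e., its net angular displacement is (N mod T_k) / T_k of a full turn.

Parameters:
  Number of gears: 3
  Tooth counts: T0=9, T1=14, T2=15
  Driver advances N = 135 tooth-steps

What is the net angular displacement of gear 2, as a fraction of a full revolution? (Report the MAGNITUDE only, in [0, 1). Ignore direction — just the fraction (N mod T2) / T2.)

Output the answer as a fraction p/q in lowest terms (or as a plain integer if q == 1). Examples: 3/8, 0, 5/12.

Answer: 0

Derivation:
Chain of 3 gears, tooth counts: [9, 14, 15]
  gear 0: T0=9, direction=positive, advance = 135 mod 9 = 0 teeth = 0/9 turn
  gear 1: T1=14, direction=negative, advance = 135 mod 14 = 9 teeth = 9/14 turn
  gear 2: T2=15, direction=positive, advance = 135 mod 15 = 0 teeth = 0/15 turn
Gear 2: 135 mod 15 = 0
Fraction = 0 / 15 = 0/1 (gcd(0,15)=15) = 0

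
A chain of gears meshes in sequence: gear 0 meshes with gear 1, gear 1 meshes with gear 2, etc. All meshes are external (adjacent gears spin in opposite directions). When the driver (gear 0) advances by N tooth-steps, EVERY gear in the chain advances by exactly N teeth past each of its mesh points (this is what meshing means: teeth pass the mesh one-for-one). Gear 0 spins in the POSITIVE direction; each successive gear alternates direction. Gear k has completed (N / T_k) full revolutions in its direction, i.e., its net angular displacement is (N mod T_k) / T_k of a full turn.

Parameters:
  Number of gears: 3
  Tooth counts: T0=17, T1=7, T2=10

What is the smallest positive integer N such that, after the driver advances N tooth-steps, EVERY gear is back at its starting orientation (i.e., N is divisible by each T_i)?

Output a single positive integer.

Answer: 1190

Derivation:
Gear k returns to start when N is a multiple of T_k.
All gears at start simultaneously when N is a common multiple of [17, 7, 10]; the smallest such N is lcm(17, 7, 10).
Start: lcm = T0 = 17
Fold in T1=7: gcd(17, 7) = 1; lcm(17, 7) = 17 * 7 / 1 = 119 / 1 = 119
Fold in T2=10: gcd(119, 10) = 1; lcm(119, 10) = 119 * 10 / 1 = 1190 / 1 = 1190
Full cycle length = 1190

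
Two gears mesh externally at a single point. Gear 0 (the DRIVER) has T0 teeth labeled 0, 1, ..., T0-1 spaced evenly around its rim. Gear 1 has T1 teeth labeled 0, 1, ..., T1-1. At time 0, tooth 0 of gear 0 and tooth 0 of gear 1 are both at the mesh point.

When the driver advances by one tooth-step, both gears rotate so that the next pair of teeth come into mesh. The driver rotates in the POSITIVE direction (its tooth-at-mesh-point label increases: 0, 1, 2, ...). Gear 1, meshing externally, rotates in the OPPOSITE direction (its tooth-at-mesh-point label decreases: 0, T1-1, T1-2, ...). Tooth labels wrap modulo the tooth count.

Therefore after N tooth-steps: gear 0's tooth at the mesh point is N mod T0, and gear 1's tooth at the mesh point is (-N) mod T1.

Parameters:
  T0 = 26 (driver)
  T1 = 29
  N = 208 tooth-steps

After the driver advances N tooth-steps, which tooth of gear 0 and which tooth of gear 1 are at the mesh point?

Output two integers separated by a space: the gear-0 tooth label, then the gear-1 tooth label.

Answer: 0 24

Derivation:
Gear 0 (driver, T0=26): tooth at mesh = N mod T0
  208 = 8 * 26 + 0, so 208 mod 26 = 0
  gear 0 tooth = 0
Gear 1 (driven, T1=29): tooth at mesh = (-N) mod T1
  208 = 7 * 29 + 5, so 208 mod 29 = 5
  (-208) mod 29 = (-5) mod 29 = 29 - 5 = 24
Mesh after 208 steps: gear-0 tooth 0 meets gear-1 tooth 24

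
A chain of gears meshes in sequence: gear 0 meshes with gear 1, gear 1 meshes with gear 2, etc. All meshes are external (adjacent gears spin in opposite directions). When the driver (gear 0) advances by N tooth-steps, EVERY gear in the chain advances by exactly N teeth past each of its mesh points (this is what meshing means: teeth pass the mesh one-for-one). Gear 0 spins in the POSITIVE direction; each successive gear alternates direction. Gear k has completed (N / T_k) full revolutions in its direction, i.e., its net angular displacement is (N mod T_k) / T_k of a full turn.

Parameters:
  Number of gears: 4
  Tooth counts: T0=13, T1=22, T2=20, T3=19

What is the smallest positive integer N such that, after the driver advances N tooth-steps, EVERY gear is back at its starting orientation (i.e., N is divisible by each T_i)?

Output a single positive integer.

Answer: 54340

Derivation:
Gear k returns to start when N is a multiple of T_k.
All gears at start simultaneously when N is a common multiple of [13, 22, 20, 19]; the smallest such N is lcm(13, 22, 20, 19).
Start: lcm = T0 = 13
Fold in T1=22: gcd(13, 22) = 1; lcm(13, 22) = 13 * 22 / 1 = 286 / 1 = 286
Fold in T2=20: gcd(286, 20) = 2; lcm(286, 20) = 286 * 20 / 2 = 5720 / 2 = 2860
Fold in T3=19: gcd(2860, 19) = 1; lcm(2860, 19) = 2860 * 19 / 1 = 54340 / 1 = 54340
Full cycle length = 54340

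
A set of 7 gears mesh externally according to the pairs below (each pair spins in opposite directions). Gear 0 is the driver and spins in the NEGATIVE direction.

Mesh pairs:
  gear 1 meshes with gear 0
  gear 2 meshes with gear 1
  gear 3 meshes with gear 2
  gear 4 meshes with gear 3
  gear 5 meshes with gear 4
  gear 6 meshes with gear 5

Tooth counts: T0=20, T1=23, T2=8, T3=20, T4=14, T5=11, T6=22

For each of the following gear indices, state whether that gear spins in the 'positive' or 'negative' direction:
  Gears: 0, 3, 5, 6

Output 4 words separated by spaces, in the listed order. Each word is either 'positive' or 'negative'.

Gear 0 (driver): negative (depth 0)
  gear 1: meshes with gear 0 -> depth 1 -> positive (opposite of gear 0)
  gear 2: meshes with gear 1 -> depth 2 -> negative (opposite of gear 1)
  gear 3: meshes with gear 2 -> depth 3 -> positive (opposite of gear 2)
  gear 4: meshes with gear 3 -> depth 4 -> negative (opposite of gear 3)
  gear 5: meshes with gear 4 -> depth 5 -> positive (opposite of gear 4)
  gear 6: meshes with gear 5 -> depth 6 -> negative (opposite of gear 5)
Queried indices 0, 3, 5, 6 -> negative, positive, positive, negative

Answer: negative positive positive negative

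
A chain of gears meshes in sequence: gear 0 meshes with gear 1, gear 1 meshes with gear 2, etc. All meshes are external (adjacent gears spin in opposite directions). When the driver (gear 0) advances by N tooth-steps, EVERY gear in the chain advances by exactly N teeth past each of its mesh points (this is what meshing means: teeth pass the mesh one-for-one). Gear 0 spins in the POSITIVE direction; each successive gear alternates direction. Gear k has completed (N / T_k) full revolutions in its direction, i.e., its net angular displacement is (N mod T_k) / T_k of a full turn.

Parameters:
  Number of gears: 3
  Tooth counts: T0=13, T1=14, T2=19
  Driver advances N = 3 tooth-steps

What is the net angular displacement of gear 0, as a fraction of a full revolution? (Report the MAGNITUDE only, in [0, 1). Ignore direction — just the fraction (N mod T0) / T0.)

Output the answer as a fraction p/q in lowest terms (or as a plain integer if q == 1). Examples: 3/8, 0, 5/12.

Chain of 3 gears, tooth counts: [13, 14, 19]
  gear 0: T0=13, direction=positive, advance = 3 mod 13 = 3 teeth = 3/13 turn
  gear 1: T1=14, direction=negative, advance = 3 mod 14 = 3 teeth = 3/14 turn
  gear 2: T2=19, direction=positive, advance = 3 mod 19 = 3 teeth = 3/19 turn
Gear 0: 3 mod 13 = 3
Fraction = 3 / 13 = 3/13 (gcd(3,13)=1) = 3/13

Answer: 3/13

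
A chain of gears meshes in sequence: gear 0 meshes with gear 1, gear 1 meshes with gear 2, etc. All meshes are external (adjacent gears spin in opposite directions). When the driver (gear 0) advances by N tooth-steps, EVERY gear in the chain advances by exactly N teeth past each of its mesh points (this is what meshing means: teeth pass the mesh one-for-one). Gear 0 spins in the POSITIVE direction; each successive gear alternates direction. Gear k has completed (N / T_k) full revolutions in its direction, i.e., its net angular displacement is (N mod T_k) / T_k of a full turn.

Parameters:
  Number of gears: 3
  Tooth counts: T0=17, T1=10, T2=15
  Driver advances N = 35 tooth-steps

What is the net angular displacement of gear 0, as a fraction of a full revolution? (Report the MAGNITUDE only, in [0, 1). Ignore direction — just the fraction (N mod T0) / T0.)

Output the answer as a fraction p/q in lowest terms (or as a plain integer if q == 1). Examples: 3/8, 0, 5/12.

Chain of 3 gears, tooth counts: [17, 10, 15]
  gear 0: T0=17, direction=positive, advance = 35 mod 17 = 1 teeth = 1/17 turn
  gear 1: T1=10, direction=negative, advance = 35 mod 10 = 5 teeth = 5/10 turn
  gear 2: T2=15, direction=positive, advance = 35 mod 15 = 5 teeth = 5/15 turn
Gear 0: 35 mod 17 = 1
Fraction = 1 / 17 = 1/17 (gcd(1,17)=1) = 1/17

Answer: 1/17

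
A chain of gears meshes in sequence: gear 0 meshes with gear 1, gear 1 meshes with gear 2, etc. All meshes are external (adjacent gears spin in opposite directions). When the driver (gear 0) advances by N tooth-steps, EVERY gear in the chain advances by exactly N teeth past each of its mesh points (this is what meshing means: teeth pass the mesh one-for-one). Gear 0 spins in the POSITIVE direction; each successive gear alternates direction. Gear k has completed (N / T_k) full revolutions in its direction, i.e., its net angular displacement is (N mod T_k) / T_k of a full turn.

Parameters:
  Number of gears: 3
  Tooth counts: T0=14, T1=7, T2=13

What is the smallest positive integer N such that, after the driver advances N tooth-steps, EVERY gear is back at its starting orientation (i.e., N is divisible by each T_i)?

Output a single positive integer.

Gear k returns to start when N is a multiple of T_k.
All gears at start simultaneously when N is a common multiple of [14, 7, 13]; the smallest such N is lcm(14, 7, 13).
Start: lcm = T0 = 14
Fold in T1=7: gcd(14, 7) = 7; lcm(14, 7) = 14 * 7 / 7 = 98 / 7 = 14
Fold in T2=13: gcd(14, 13) = 1; lcm(14, 13) = 14 * 13 / 1 = 182 / 1 = 182
Full cycle length = 182

Answer: 182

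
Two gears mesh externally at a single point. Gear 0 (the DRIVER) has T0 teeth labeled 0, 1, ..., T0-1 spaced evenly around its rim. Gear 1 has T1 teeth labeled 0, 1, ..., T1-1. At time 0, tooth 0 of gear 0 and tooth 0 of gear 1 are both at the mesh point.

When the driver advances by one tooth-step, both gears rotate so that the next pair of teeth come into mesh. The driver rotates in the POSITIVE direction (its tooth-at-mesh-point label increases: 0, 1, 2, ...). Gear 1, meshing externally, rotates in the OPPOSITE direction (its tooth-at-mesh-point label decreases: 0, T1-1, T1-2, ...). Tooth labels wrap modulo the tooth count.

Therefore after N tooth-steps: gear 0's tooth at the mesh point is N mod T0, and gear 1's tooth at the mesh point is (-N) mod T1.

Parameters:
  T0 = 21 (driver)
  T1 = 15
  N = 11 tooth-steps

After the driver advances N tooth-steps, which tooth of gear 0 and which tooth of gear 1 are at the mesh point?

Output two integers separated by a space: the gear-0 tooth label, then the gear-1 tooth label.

Answer: 11 4

Derivation:
Gear 0 (driver, T0=21): tooth at mesh = N mod T0
  11 = 0 * 21 + 11, so 11 mod 21 = 11
  gear 0 tooth = 11
Gear 1 (driven, T1=15): tooth at mesh = (-N) mod T1
  11 = 0 * 15 + 11, so 11 mod 15 = 11
  (-11) mod 15 = (-11) mod 15 = 15 - 11 = 4
Mesh after 11 steps: gear-0 tooth 11 meets gear-1 tooth 4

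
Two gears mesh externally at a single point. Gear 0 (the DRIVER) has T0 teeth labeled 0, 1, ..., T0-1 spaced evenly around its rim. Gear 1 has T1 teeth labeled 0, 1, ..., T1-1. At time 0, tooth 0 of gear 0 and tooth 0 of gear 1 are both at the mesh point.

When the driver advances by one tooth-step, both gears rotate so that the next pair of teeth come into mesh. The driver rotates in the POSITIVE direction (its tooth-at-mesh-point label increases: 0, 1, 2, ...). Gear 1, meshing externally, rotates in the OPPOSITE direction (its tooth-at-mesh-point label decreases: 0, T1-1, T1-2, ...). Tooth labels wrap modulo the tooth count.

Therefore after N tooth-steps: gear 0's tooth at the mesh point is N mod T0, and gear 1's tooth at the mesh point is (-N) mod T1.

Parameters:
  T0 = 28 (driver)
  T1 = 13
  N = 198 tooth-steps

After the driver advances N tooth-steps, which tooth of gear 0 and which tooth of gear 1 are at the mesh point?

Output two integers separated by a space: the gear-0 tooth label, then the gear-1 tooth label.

Answer: 2 10

Derivation:
Gear 0 (driver, T0=28): tooth at mesh = N mod T0
  198 = 7 * 28 + 2, so 198 mod 28 = 2
  gear 0 tooth = 2
Gear 1 (driven, T1=13): tooth at mesh = (-N) mod T1
  198 = 15 * 13 + 3, so 198 mod 13 = 3
  (-198) mod 13 = (-3) mod 13 = 13 - 3 = 10
Mesh after 198 steps: gear-0 tooth 2 meets gear-1 tooth 10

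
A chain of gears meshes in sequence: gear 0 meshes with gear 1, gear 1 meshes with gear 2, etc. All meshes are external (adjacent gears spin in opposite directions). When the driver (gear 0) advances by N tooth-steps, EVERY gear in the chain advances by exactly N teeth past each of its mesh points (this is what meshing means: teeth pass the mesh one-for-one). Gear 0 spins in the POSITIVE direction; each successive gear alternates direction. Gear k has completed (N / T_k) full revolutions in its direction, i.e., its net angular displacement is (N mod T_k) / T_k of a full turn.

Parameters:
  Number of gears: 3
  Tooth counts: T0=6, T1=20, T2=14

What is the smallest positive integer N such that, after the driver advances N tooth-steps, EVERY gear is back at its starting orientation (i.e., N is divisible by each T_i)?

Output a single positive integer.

Gear k returns to start when N is a multiple of T_k.
All gears at start simultaneously when N is a common multiple of [6, 20, 14]; the smallest such N is lcm(6, 20, 14).
Start: lcm = T0 = 6
Fold in T1=20: gcd(6, 20) = 2; lcm(6, 20) = 6 * 20 / 2 = 120 / 2 = 60
Fold in T2=14: gcd(60, 14) = 2; lcm(60, 14) = 60 * 14 / 2 = 840 / 2 = 420
Full cycle length = 420

Answer: 420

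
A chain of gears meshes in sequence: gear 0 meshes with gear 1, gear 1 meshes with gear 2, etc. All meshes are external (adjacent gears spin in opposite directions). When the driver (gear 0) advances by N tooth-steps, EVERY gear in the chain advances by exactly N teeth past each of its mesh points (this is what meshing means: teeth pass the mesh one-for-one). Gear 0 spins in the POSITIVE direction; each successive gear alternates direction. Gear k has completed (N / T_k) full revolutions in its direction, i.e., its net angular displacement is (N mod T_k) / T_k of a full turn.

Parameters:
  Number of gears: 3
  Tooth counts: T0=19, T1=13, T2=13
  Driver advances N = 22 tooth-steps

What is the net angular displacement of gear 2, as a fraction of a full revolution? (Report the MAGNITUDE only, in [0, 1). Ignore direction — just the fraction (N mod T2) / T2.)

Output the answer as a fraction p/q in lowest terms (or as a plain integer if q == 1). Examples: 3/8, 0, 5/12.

Answer: 9/13

Derivation:
Chain of 3 gears, tooth counts: [19, 13, 13]
  gear 0: T0=19, direction=positive, advance = 22 mod 19 = 3 teeth = 3/19 turn
  gear 1: T1=13, direction=negative, advance = 22 mod 13 = 9 teeth = 9/13 turn
  gear 2: T2=13, direction=positive, advance = 22 mod 13 = 9 teeth = 9/13 turn
Gear 2: 22 mod 13 = 9
Fraction = 9 / 13 = 9/13 (gcd(9,13)=1) = 9/13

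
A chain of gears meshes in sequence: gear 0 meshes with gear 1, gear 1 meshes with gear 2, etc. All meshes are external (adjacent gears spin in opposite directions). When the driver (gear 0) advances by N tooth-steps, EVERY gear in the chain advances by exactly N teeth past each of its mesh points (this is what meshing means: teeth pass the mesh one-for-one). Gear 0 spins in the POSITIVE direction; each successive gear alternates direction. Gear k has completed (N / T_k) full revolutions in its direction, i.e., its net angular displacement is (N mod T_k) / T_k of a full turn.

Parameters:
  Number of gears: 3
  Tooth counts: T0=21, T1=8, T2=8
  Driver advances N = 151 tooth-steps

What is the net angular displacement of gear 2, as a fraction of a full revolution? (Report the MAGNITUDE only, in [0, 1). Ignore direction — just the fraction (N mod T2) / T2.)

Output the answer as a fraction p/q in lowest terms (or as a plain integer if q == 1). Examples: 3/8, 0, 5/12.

Chain of 3 gears, tooth counts: [21, 8, 8]
  gear 0: T0=21, direction=positive, advance = 151 mod 21 = 4 teeth = 4/21 turn
  gear 1: T1=8, direction=negative, advance = 151 mod 8 = 7 teeth = 7/8 turn
  gear 2: T2=8, direction=positive, advance = 151 mod 8 = 7 teeth = 7/8 turn
Gear 2: 151 mod 8 = 7
Fraction = 7 / 8 = 7/8 (gcd(7,8)=1) = 7/8

Answer: 7/8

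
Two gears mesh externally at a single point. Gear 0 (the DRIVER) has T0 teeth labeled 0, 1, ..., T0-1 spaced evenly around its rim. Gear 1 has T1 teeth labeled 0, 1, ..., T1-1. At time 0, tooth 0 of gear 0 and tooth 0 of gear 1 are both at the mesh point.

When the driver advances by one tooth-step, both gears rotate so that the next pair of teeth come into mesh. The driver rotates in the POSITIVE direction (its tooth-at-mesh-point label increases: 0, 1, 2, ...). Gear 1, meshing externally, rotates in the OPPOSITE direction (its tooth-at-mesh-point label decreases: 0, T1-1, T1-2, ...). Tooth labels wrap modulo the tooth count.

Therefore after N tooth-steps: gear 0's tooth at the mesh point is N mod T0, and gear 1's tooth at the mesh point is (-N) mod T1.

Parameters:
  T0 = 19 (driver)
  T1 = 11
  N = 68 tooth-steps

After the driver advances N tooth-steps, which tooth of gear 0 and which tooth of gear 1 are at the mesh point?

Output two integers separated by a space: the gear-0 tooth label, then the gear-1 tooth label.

Answer: 11 9

Derivation:
Gear 0 (driver, T0=19): tooth at mesh = N mod T0
  68 = 3 * 19 + 11, so 68 mod 19 = 11
  gear 0 tooth = 11
Gear 1 (driven, T1=11): tooth at mesh = (-N) mod T1
  68 = 6 * 11 + 2, so 68 mod 11 = 2
  (-68) mod 11 = (-2) mod 11 = 11 - 2 = 9
Mesh after 68 steps: gear-0 tooth 11 meets gear-1 tooth 9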